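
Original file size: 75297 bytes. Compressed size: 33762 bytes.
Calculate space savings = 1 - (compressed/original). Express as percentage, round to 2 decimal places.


ratio = compressed/original = 33762/75297 = 0.448384
savings = 1 - ratio = 1 - 0.448384 = 0.551616
as a percentage: 0.551616 * 100 = 55.16%

Space savings = 1 - 33762/75297 = 55.16%


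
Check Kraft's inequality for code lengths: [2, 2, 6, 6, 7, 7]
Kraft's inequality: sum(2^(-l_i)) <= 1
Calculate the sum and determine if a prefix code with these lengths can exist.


Sum = 2^(-2) + 2^(-2) + 2^(-6) + 2^(-6) + 2^(-7) + 2^(-7)
    = 0.25 + 0.25 + 0.015625 + 0.015625 + 0.0078125 + 0.0078125
    = 70/128 = 0.546875
Since 0.546875 <= 1, Kraft's inequality IS satisfied.
A prefix code with these lengths CAN exist.

Kraft sum = 0.546875. Satisfied.


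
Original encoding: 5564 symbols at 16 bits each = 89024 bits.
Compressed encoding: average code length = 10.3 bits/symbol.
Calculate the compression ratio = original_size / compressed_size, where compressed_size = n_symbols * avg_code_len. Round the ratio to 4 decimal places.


original_size = n_symbols * orig_bits = 5564 * 16 = 89024 bits
compressed_size = n_symbols * avg_code_len = 5564 * 10.3 = 57309.2 bits
ratio = original_size / compressed_size = 89024 / 57309.2 = 1.5534

Compression ratio = 1.5534


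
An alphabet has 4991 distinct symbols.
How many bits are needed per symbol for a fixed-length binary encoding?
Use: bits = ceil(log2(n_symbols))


log2(4991) = 12.2851
Bracket: 2^12 = 4096 < 4991 <= 2^13 = 8192
So ceil(log2(4991)) = 13

bits = ceil(log2(4991)) = ceil(12.2851) = 13 bits


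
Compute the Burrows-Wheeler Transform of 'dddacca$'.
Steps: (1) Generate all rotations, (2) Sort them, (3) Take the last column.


Rotations (sorted):
  0: $dddacca -> last char: a
  1: a$dddacc -> last char: c
  2: acca$ddd -> last char: d
  3: ca$dddac -> last char: c
  4: cca$ddda -> last char: a
  5: dacca$dd -> last char: d
  6: ddacca$d -> last char: d
  7: dddacca$ -> last char: $


BWT = acdcadd$


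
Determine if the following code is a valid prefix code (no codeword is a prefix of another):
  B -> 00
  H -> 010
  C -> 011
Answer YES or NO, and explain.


Checking each pair (does one codeword prefix another?):
  B='00' vs H='010': no prefix
  B='00' vs C='011': no prefix
  H='010' vs B='00': no prefix
  H='010' vs C='011': no prefix
  C='011' vs B='00': no prefix
  C='011' vs H='010': no prefix
No violation found over all pairs.

YES -- this is a valid prefix code. No codeword is a prefix of any other codeword.


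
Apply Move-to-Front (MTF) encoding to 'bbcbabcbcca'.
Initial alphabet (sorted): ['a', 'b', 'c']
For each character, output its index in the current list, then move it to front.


MTF encoding:
'b': index 1 in ['a', 'b', 'c'] -> ['b', 'a', 'c']
'b': index 0 in ['b', 'a', 'c'] -> ['b', 'a', 'c']
'c': index 2 in ['b', 'a', 'c'] -> ['c', 'b', 'a']
'b': index 1 in ['c', 'b', 'a'] -> ['b', 'c', 'a']
'a': index 2 in ['b', 'c', 'a'] -> ['a', 'b', 'c']
'b': index 1 in ['a', 'b', 'c'] -> ['b', 'a', 'c']
'c': index 2 in ['b', 'a', 'c'] -> ['c', 'b', 'a']
'b': index 1 in ['c', 'b', 'a'] -> ['b', 'c', 'a']
'c': index 1 in ['b', 'c', 'a'] -> ['c', 'b', 'a']
'c': index 0 in ['c', 'b', 'a'] -> ['c', 'b', 'a']
'a': index 2 in ['c', 'b', 'a'] -> ['a', 'c', 'b']


Output: [1, 0, 2, 1, 2, 1, 2, 1, 1, 0, 2]


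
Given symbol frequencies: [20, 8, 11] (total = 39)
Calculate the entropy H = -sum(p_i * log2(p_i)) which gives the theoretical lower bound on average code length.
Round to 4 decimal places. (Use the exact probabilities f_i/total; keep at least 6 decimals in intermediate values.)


Per-symbol terms -p_i * log2(p_i) with p_i = f_i/39:
  p = 20/39 = 0.512821: log2(p) = -0.963474, -p*log2(p) = 0.494089
  p = 8/39 = 0.205128: log2(p) = -2.285402, -p*log2(p) = 0.468800
  p = 11/39 = 0.282051: log2(p) = -1.825971, -p*log2(p) = 0.515017
H = 0.494089 + 0.468800 + 0.515017 = 1.477906

H = 1.4779 bits/symbol


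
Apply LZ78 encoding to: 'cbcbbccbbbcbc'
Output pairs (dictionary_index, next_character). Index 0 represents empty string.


LZ78 encoding steps:
Dictionary: {0: ''}
Step 1: w='' (idx 0), next='c' -> output (0, 'c'), add 'c' as idx 1
Step 2: w='' (idx 0), next='b' -> output (0, 'b'), add 'b' as idx 2
Step 3: w='c' (idx 1), next='b' -> output (1, 'b'), add 'cb' as idx 3
Step 4: w='b' (idx 2), next='c' -> output (2, 'c'), add 'bc' as idx 4
Step 5: w='cb' (idx 3), next='b' -> output (3, 'b'), add 'cbb' as idx 5
Step 6: w='bc' (idx 4), next='b' -> output (4, 'b'), add 'bcb' as idx 6
Step 7: w='c' (idx 1), end of input -> output (1, '')


Encoded: [(0, 'c'), (0, 'b'), (1, 'b'), (2, 'c'), (3, 'b'), (4, 'b'), (1, '')]


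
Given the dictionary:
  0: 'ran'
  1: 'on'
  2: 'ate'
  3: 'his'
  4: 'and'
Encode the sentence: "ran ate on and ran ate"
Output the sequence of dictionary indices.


Look up each word in the dictionary:
  'ran' -> 0
  'ate' -> 2
  'on' -> 1
  'and' -> 4
  'ran' -> 0
  'ate' -> 2

Encoded: [0, 2, 1, 4, 0, 2]


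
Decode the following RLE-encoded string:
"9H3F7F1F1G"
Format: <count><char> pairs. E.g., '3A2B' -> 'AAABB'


Expanding each <count><char> pair:
  9H -> 'HHHHHHHHH'
  3F -> 'FFF'
  7F -> 'FFFFFFF'
  1F -> 'F'
  1G -> 'G'

Decoded = HHHHHHHHHFFFFFFFFFFFG


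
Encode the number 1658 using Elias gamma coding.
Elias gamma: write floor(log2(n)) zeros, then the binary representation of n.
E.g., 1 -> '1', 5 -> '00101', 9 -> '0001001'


num_bits = floor(log2(1658)) + 1 = 11
leading_zeros = num_bits - 1 = 10
binary(1658) = 11001111010

Elias gamma(1658) = '0000000000' + '11001111010' = 000000000011001111010 (21 bits)


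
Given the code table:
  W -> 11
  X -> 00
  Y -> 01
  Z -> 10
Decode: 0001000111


Decoding:
00 -> X
01 -> Y
00 -> X
01 -> Y
11 -> W


Result: XYXYW


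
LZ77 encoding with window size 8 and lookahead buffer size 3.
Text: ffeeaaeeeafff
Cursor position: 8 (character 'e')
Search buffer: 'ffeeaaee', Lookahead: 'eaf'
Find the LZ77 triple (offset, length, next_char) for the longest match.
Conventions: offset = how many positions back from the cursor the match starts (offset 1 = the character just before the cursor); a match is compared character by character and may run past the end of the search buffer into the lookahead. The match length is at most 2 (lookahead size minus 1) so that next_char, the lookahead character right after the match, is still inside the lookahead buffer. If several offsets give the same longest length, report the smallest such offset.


Try each offset into the search buffer:
  offset=1 (pos 7, char 'e'): match length 1
  offset=2 (pos 6, char 'e'): match length 1
  offset=3 (pos 5, char 'a'): match length 0
  offset=4 (pos 4, char 'a'): match length 0
  offset=5 (pos 3, char 'e'): match length 2
  offset=6 (pos 2, char 'e'): match length 1
  offset=7 (pos 1, char 'f'): match length 0
  offset=8 (pos 0, char 'f'): match length 0
Longest match has length 2 at offset 5.
next_char = character at position 8 + 2 = 10 -> 'f'

Best match: offset=5, length=2 (matching 'ea' starting at position 3)
LZ77 triple: (5, 2, 'f')


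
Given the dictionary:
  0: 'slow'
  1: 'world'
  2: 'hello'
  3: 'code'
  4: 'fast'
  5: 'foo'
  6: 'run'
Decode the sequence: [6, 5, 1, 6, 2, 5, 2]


Look up each index in the dictionary:
  6 -> 'run'
  5 -> 'foo'
  1 -> 'world'
  6 -> 'run'
  2 -> 'hello'
  5 -> 'foo'
  2 -> 'hello'

Decoded: "run foo world run hello foo hello"


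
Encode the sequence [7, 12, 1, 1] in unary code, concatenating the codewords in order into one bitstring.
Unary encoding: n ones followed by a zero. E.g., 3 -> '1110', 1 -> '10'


Encode each number as n ones followed by a terminating 0:
  7 -> 11111110 (8 bits)
  12 -> 1111111111110 (13 bits)
  1 -> 10 (2 bits)
  1 -> 10 (2 bits)
Total length = 8 + 13 + 2 + 2 = 25 bits.

Unary([7, 12, 1, 1]) = 1111111011111111111101010 (25 bits)


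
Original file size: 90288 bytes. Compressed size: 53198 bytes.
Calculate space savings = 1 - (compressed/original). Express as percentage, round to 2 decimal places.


ratio = compressed/original = 53198/90288 = 0.589203
savings = 1 - ratio = 1 - 0.589203 = 0.410797
as a percentage: 0.410797 * 100 = 41.08%

Space savings = 1 - 53198/90288 = 41.08%


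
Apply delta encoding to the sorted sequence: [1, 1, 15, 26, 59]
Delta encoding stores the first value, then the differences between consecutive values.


First value: 1
Deltas:
  1 - 1 = 0
  15 - 1 = 14
  26 - 15 = 11
  59 - 26 = 33


Delta encoded: [1, 0, 14, 11, 33]


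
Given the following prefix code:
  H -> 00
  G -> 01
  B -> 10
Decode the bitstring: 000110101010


Decoding step by step:
Bits 00 -> H
Bits 01 -> G
Bits 10 -> B
Bits 10 -> B
Bits 10 -> B
Bits 10 -> B


Decoded message: HGBBBB


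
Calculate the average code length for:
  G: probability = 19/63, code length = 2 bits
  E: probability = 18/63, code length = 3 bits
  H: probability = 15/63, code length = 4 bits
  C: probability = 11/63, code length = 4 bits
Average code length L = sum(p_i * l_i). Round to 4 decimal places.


Weighted contributions p_i * l_i:
  G: (19/63) * 2 = 38/63
  E: (18/63) * 3 = 54/63
  H: (15/63) * 4 = 60/63
  C: (11/63) * 4 = 44/63
Sum = (38 + 54 + 60 + 44)/63 = 196/63

L = 196/63 = 3.1111 bits/symbol


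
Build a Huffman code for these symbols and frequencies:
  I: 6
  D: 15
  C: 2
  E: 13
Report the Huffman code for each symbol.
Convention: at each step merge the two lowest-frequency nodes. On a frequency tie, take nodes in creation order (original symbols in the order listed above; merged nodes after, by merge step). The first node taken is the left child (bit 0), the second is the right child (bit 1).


Huffman tree construction:
Step 1: Merge C(2) + I(6) = 8
Step 2: Merge (C+I)(8) + E(13) = 21
Step 3: Merge D(15) + ((C+I)+E)(21) = 36
Read each symbol's code off the tree from the root (left child = 0, right child = 1).

Codes:
  I: 101 (length 3)
  D: 0 (length 1)
  C: 100 (length 3)
  E: 11 (length 2)
Average code length: 65/36 = 1.8056 bits/symbol


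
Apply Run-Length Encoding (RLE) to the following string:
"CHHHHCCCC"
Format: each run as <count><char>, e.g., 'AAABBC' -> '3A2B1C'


Scanning runs left to right:
  i=0: run of 'C' x 1 -> '1C'
  i=1: run of 'H' x 4 -> '4H'
  i=5: run of 'C' x 4 -> '4C'

RLE = 1C4H4C


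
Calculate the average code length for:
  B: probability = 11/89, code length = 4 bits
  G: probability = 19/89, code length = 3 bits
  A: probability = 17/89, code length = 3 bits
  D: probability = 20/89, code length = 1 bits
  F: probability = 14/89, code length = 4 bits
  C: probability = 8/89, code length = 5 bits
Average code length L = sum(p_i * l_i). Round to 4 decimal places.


Weighted contributions p_i * l_i:
  B: (11/89) * 4 = 44/89
  G: (19/89) * 3 = 57/89
  A: (17/89) * 3 = 51/89
  D: (20/89) * 1 = 20/89
  F: (14/89) * 4 = 56/89
  C: (8/89) * 5 = 40/89
Sum = (44 + 57 + 51 + 20 + 56 + 40)/89 = 268/89

L = 268/89 = 3.0112 bits/symbol


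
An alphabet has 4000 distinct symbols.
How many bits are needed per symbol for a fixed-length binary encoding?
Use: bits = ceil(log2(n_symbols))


log2(4000) = 11.9658
Bracket: 2^11 = 2048 < 4000 <= 2^12 = 4096
So ceil(log2(4000)) = 12

bits = ceil(log2(4000)) = ceil(11.9658) = 12 bits


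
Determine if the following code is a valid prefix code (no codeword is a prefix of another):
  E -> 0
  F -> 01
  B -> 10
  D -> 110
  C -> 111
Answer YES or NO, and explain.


Checking each pair (does one codeword prefix another?):
  E='0' vs F='01': prefix -- VIOLATION

NO -- this is NOT a valid prefix code. E (0) is a prefix of F (01).


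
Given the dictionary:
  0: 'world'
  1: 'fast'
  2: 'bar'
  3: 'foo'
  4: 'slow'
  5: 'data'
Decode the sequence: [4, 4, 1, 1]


Look up each index in the dictionary:
  4 -> 'slow'
  4 -> 'slow'
  1 -> 'fast'
  1 -> 'fast'

Decoded: "slow slow fast fast"


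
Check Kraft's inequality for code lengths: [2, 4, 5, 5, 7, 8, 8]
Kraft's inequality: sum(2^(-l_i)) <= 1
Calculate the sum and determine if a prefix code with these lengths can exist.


Sum = 2^(-2) + 2^(-4) + 2^(-5) + 2^(-5) + 2^(-7) + 2^(-8) + 2^(-8)
    = 0.25 + 0.0625 + 0.03125 + 0.03125 + 0.0078125 + 0.00390625 + 0.00390625
    = 100/256 = 0.390625
Since 0.390625 <= 1, Kraft's inequality IS satisfied.
A prefix code with these lengths CAN exist.

Kraft sum = 0.390625. Satisfied.


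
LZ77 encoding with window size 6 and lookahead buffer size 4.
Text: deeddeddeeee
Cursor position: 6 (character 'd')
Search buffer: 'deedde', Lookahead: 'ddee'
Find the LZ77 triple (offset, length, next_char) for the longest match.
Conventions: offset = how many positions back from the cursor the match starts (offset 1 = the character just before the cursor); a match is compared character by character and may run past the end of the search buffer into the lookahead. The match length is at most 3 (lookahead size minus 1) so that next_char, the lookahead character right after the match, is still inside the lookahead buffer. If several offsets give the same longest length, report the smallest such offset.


Try each offset into the search buffer:
  offset=1 (pos 5, char 'e'): match length 0
  offset=2 (pos 4, char 'd'): match length 1
  offset=3 (pos 3, char 'd'): match length 3
  offset=4 (pos 2, char 'e'): match length 0
  offset=5 (pos 1, char 'e'): match length 0
  offset=6 (pos 0, char 'd'): match length 1
Longest match has length 3 at offset 3.
next_char = character at position 6 + 3 = 9 -> 'e'

Best match: offset=3, length=3 (matching 'dde' starting at position 3)
LZ77 triple: (3, 3, 'e')


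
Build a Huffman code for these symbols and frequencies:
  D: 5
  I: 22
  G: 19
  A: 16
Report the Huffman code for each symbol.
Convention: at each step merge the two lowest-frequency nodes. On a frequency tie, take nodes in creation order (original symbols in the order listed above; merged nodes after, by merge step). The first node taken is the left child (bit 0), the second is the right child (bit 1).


Huffman tree construction:
Step 1: Merge D(5) + A(16) = 21
Step 2: Merge G(19) + (D+A)(21) = 40
Step 3: Merge I(22) + (G+(D+A))(40) = 62
Read each symbol's code off the tree from the root (left child = 0, right child = 1).

Codes:
  D: 110 (length 3)
  I: 0 (length 1)
  G: 10 (length 2)
  A: 111 (length 3)
Average code length: 123/62 = 1.9839 bits/symbol


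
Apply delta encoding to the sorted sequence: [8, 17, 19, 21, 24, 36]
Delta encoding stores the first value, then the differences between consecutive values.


First value: 8
Deltas:
  17 - 8 = 9
  19 - 17 = 2
  21 - 19 = 2
  24 - 21 = 3
  36 - 24 = 12


Delta encoded: [8, 9, 2, 2, 3, 12]


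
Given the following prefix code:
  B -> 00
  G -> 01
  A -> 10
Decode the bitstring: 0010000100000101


Decoding step by step:
Bits 00 -> B
Bits 10 -> A
Bits 00 -> B
Bits 01 -> G
Bits 00 -> B
Bits 00 -> B
Bits 01 -> G
Bits 01 -> G


Decoded message: BABGBBGG


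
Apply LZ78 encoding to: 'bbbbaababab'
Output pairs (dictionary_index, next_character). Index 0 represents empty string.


LZ78 encoding steps:
Dictionary: {0: ''}
Step 1: w='' (idx 0), next='b' -> output (0, 'b'), add 'b' as idx 1
Step 2: w='b' (idx 1), next='b' -> output (1, 'b'), add 'bb' as idx 2
Step 3: w='b' (idx 1), next='a' -> output (1, 'a'), add 'ba' as idx 3
Step 4: w='' (idx 0), next='a' -> output (0, 'a'), add 'a' as idx 4
Step 5: w='ba' (idx 3), next='b' -> output (3, 'b'), add 'bab' as idx 5
Step 6: w='a' (idx 4), next='b' -> output (4, 'b'), add 'ab' as idx 6


Encoded: [(0, 'b'), (1, 'b'), (1, 'a'), (0, 'a'), (3, 'b'), (4, 'b')]


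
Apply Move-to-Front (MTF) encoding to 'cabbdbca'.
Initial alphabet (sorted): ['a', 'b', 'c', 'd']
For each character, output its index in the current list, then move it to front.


MTF encoding:
'c': index 2 in ['a', 'b', 'c', 'd'] -> ['c', 'a', 'b', 'd']
'a': index 1 in ['c', 'a', 'b', 'd'] -> ['a', 'c', 'b', 'd']
'b': index 2 in ['a', 'c', 'b', 'd'] -> ['b', 'a', 'c', 'd']
'b': index 0 in ['b', 'a', 'c', 'd'] -> ['b', 'a', 'c', 'd']
'd': index 3 in ['b', 'a', 'c', 'd'] -> ['d', 'b', 'a', 'c']
'b': index 1 in ['d', 'b', 'a', 'c'] -> ['b', 'd', 'a', 'c']
'c': index 3 in ['b', 'd', 'a', 'c'] -> ['c', 'b', 'd', 'a']
'a': index 3 in ['c', 'b', 'd', 'a'] -> ['a', 'c', 'b', 'd']


Output: [2, 1, 2, 0, 3, 1, 3, 3]


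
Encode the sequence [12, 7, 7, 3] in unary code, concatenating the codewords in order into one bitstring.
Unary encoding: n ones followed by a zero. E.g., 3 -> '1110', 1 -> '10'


Encode each number as n ones followed by a terminating 0:
  12 -> 1111111111110 (13 bits)
  7 -> 11111110 (8 bits)
  7 -> 11111110 (8 bits)
  3 -> 1110 (4 bits)
Total length = 13 + 8 + 8 + 4 = 33 bits.

Unary([12, 7, 7, 3]) = 111111111111011111110111111101110 (33 bits)


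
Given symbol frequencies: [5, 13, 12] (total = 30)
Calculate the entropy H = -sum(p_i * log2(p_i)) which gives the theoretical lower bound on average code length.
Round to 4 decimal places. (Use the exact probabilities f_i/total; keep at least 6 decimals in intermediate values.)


Per-symbol terms -p_i * log2(p_i) with p_i = f_i/30:
  p = 5/30 = 0.166667: log2(p) = -2.584963, -p*log2(p) = 0.430827
  p = 13/30 = 0.433333: log2(p) = -1.206451, -p*log2(p) = 0.522795
  p = 12/30 = 0.400000: log2(p) = -1.321928, -p*log2(p) = 0.528771
H = 0.430827 + 0.522795 + 0.528771 = 1.482393

H = 1.4824 bits/symbol


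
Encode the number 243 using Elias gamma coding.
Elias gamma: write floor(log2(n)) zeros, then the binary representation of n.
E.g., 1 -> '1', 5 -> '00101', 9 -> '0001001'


num_bits = floor(log2(243)) + 1 = 8
leading_zeros = num_bits - 1 = 7
binary(243) = 11110011

Elias gamma(243) = '0000000' + '11110011' = 000000011110011 (15 bits)


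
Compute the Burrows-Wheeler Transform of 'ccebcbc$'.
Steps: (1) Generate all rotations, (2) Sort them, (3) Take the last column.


Rotations (sorted):
  0: $ccebcbc -> last char: c
  1: bc$ccebc -> last char: c
  2: bcbc$cce -> last char: e
  3: c$ccebcb -> last char: b
  4: cbc$cceb -> last char: b
  5: ccebcbc$ -> last char: $
  6: cebcbc$c -> last char: c
  7: ebcbc$cc -> last char: c


BWT = ccebb$cc


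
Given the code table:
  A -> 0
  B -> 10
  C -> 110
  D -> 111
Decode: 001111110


Decoding:
0 -> A
0 -> A
111 -> D
111 -> D
0 -> A


Result: AADDA


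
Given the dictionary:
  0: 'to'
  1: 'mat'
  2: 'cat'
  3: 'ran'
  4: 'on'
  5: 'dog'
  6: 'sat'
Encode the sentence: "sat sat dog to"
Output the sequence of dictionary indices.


Look up each word in the dictionary:
  'sat' -> 6
  'sat' -> 6
  'dog' -> 5
  'to' -> 0

Encoded: [6, 6, 5, 0]


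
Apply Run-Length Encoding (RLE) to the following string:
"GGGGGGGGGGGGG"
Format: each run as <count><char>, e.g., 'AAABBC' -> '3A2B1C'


Scanning runs left to right:
  i=0: run of 'G' x 13 -> '13G'

RLE = 13G


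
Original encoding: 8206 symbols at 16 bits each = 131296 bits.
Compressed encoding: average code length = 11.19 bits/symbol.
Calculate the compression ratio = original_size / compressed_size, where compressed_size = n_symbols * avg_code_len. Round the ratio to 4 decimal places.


original_size = n_symbols * orig_bits = 8206 * 16 = 131296 bits
compressed_size = n_symbols * avg_code_len = 8206 * 11.19 = 91825.14 bits
ratio = original_size / compressed_size = 131296 / 91825.14 = 1.4298

Compression ratio = 1.4298


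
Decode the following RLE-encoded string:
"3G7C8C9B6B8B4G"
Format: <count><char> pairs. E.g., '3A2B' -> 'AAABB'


Expanding each <count><char> pair:
  3G -> 'GGG'
  7C -> 'CCCCCCC'
  8C -> 'CCCCCCCC'
  9B -> 'BBBBBBBBB'
  6B -> 'BBBBBB'
  8B -> 'BBBBBBBB'
  4G -> 'GGGG'

Decoded = GGGCCCCCCCCCCCCCCCBBBBBBBBBBBBBBBBBBBBBBBGGGG


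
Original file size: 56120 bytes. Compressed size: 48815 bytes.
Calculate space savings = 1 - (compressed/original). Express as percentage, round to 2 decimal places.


ratio = compressed/original = 48815/56120 = 0.869833
savings = 1 - ratio = 1 - 0.869833 = 0.130167
as a percentage: 0.130167 * 100 = 13.02%

Space savings = 1 - 48815/56120 = 13.02%


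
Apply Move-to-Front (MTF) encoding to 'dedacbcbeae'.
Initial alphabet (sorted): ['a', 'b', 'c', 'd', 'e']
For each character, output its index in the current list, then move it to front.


MTF encoding:
'd': index 3 in ['a', 'b', 'c', 'd', 'e'] -> ['d', 'a', 'b', 'c', 'e']
'e': index 4 in ['d', 'a', 'b', 'c', 'e'] -> ['e', 'd', 'a', 'b', 'c']
'd': index 1 in ['e', 'd', 'a', 'b', 'c'] -> ['d', 'e', 'a', 'b', 'c']
'a': index 2 in ['d', 'e', 'a', 'b', 'c'] -> ['a', 'd', 'e', 'b', 'c']
'c': index 4 in ['a', 'd', 'e', 'b', 'c'] -> ['c', 'a', 'd', 'e', 'b']
'b': index 4 in ['c', 'a', 'd', 'e', 'b'] -> ['b', 'c', 'a', 'd', 'e']
'c': index 1 in ['b', 'c', 'a', 'd', 'e'] -> ['c', 'b', 'a', 'd', 'e']
'b': index 1 in ['c', 'b', 'a', 'd', 'e'] -> ['b', 'c', 'a', 'd', 'e']
'e': index 4 in ['b', 'c', 'a', 'd', 'e'] -> ['e', 'b', 'c', 'a', 'd']
'a': index 3 in ['e', 'b', 'c', 'a', 'd'] -> ['a', 'e', 'b', 'c', 'd']
'e': index 1 in ['a', 'e', 'b', 'c', 'd'] -> ['e', 'a', 'b', 'c', 'd']


Output: [3, 4, 1, 2, 4, 4, 1, 1, 4, 3, 1]


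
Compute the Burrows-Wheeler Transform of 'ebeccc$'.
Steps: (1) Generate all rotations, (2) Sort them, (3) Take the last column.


Rotations (sorted):
  0: $ebeccc -> last char: c
  1: beccc$e -> last char: e
  2: c$ebecc -> last char: c
  3: cc$ebec -> last char: c
  4: ccc$ebe -> last char: e
  5: ebeccc$ -> last char: $
  6: eccc$eb -> last char: b


BWT = cecce$b


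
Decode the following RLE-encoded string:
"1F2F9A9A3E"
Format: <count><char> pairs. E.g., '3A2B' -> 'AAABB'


Expanding each <count><char> pair:
  1F -> 'F'
  2F -> 'FF'
  9A -> 'AAAAAAAAA'
  9A -> 'AAAAAAAAA'
  3E -> 'EEE'

Decoded = FFFAAAAAAAAAAAAAAAAAAEEE


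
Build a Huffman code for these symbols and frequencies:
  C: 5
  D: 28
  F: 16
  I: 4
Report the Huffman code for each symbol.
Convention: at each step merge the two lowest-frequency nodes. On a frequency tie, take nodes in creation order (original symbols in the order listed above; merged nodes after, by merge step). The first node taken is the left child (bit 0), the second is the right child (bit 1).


Huffman tree construction:
Step 1: Merge I(4) + C(5) = 9
Step 2: Merge (I+C)(9) + F(16) = 25
Step 3: Merge ((I+C)+F)(25) + D(28) = 53
Read each symbol's code off the tree from the root (left child = 0, right child = 1).

Codes:
  C: 001 (length 3)
  D: 1 (length 1)
  F: 01 (length 2)
  I: 000 (length 3)
Average code length: 87/53 = 1.6415 bits/symbol


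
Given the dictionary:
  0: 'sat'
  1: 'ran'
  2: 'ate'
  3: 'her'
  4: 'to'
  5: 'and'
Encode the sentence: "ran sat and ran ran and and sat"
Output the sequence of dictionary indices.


Look up each word in the dictionary:
  'ran' -> 1
  'sat' -> 0
  'and' -> 5
  'ran' -> 1
  'ran' -> 1
  'and' -> 5
  'and' -> 5
  'sat' -> 0

Encoded: [1, 0, 5, 1, 1, 5, 5, 0]


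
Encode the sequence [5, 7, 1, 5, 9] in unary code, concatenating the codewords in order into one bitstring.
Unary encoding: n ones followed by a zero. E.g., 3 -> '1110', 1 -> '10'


Encode each number as n ones followed by a terminating 0:
  5 -> 111110 (6 bits)
  7 -> 11111110 (8 bits)
  1 -> 10 (2 bits)
  5 -> 111110 (6 bits)
  9 -> 1111111110 (10 bits)
Total length = 6 + 8 + 2 + 6 + 10 = 32 bits.

Unary([5, 7, 1, 5, 9]) = 11111011111110101111101111111110 (32 bits)


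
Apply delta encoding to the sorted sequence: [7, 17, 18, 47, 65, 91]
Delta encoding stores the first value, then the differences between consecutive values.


First value: 7
Deltas:
  17 - 7 = 10
  18 - 17 = 1
  47 - 18 = 29
  65 - 47 = 18
  91 - 65 = 26


Delta encoded: [7, 10, 1, 29, 18, 26]


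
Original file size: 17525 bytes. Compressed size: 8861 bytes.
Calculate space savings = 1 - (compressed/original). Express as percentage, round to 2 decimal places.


ratio = compressed/original = 8861/17525 = 0.505621
savings = 1 - ratio = 1 - 0.505621 = 0.494379
as a percentage: 0.494379 * 100 = 49.44%

Space savings = 1 - 8861/17525 = 49.44%


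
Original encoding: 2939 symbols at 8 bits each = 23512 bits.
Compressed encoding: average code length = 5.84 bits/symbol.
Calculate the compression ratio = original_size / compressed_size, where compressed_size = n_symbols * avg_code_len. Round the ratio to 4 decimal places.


original_size = n_symbols * orig_bits = 2939 * 8 = 23512 bits
compressed_size = n_symbols * avg_code_len = 2939 * 5.84 = 17163.76 bits
ratio = original_size / compressed_size = 23512 / 17163.76 = 1.3699

Compression ratio = 1.3699


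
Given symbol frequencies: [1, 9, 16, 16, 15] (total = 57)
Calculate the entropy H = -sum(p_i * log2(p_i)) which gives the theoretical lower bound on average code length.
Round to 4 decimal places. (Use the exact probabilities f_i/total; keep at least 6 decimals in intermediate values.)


Per-symbol terms -p_i * log2(p_i) with p_i = f_i/57:
  p = 1/57 = 0.017544: log2(p) = -5.832890, -p*log2(p) = 0.102331
  p = 9/57 = 0.157895: log2(p) = -2.662965, -p*log2(p) = 0.420468
  p = 16/57 = 0.280702: log2(p) = -1.832890, -p*log2(p) = 0.514495
  p = 16/57 = 0.280702: log2(p) = -1.832890, -p*log2(p) = 0.514495
  p = 15/57 = 0.263158: log2(p) = -1.925999, -p*log2(p) = 0.506842
H = 0.102331 + 0.420468 + 0.514495 + 0.514495 + 0.506842 = 2.058631

H = 2.0586 bits/symbol


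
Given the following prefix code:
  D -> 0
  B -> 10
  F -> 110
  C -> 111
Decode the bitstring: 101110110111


Decoding step by step:
Bits 10 -> B
Bits 111 -> C
Bits 0 -> D
Bits 110 -> F
Bits 111 -> C


Decoded message: BCDFC


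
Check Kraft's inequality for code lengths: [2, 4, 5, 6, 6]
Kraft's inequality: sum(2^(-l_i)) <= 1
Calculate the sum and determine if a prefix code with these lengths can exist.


Sum = 2^(-2) + 2^(-4) + 2^(-5) + 2^(-6) + 2^(-6)
    = 0.25 + 0.0625 + 0.03125 + 0.015625 + 0.015625
    = 24/64 = 0.375
Since 0.375 <= 1, Kraft's inequality IS satisfied.
A prefix code with these lengths CAN exist.

Kraft sum = 0.375. Satisfied.


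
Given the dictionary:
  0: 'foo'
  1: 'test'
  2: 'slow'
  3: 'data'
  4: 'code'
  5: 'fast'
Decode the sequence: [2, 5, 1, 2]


Look up each index in the dictionary:
  2 -> 'slow'
  5 -> 'fast'
  1 -> 'test'
  2 -> 'slow'

Decoded: "slow fast test slow"


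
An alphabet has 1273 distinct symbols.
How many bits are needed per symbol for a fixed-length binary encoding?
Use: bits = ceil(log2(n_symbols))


log2(1273) = 10.314
Bracket: 2^10 = 1024 < 1273 <= 2^11 = 2048
So ceil(log2(1273)) = 11

bits = ceil(log2(1273)) = ceil(10.314) = 11 bits


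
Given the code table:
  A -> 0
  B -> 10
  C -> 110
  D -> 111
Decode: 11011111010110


Decoding:
110 -> C
111 -> D
110 -> C
10 -> B
110 -> C


Result: CDCBC


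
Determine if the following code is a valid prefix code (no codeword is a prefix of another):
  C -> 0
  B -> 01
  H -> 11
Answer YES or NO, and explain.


Checking each pair (does one codeword prefix another?):
  C='0' vs B='01': prefix -- VIOLATION

NO -- this is NOT a valid prefix code. C (0) is a prefix of B (01).


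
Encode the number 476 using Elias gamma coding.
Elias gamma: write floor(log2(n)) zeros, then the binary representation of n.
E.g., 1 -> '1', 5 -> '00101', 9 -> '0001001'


num_bits = floor(log2(476)) + 1 = 9
leading_zeros = num_bits - 1 = 8
binary(476) = 111011100

Elias gamma(476) = '00000000' + '111011100' = 00000000111011100 (17 bits)


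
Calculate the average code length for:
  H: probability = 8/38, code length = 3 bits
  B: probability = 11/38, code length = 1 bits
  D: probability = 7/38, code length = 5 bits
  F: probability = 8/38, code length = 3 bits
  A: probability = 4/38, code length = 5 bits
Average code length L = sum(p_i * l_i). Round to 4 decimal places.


Weighted contributions p_i * l_i:
  H: (8/38) * 3 = 24/38
  B: (11/38) * 1 = 11/38
  D: (7/38) * 5 = 35/38
  F: (8/38) * 3 = 24/38
  A: (4/38) * 5 = 20/38
Sum = (24 + 11 + 35 + 24 + 20)/38 = 114/38

L = 114/38 = 3.0000 bits/symbol


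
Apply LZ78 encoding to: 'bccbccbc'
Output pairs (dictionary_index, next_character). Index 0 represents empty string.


LZ78 encoding steps:
Dictionary: {0: ''}
Step 1: w='' (idx 0), next='b' -> output (0, 'b'), add 'b' as idx 1
Step 2: w='' (idx 0), next='c' -> output (0, 'c'), add 'c' as idx 2
Step 3: w='c' (idx 2), next='b' -> output (2, 'b'), add 'cb' as idx 3
Step 4: w='c' (idx 2), next='c' -> output (2, 'c'), add 'cc' as idx 4
Step 5: w='b' (idx 1), next='c' -> output (1, 'c'), add 'bc' as idx 5


Encoded: [(0, 'b'), (0, 'c'), (2, 'b'), (2, 'c'), (1, 'c')]


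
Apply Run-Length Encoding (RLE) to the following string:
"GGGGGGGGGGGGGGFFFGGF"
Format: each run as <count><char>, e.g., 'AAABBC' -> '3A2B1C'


Scanning runs left to right:
  i=0: run of 'G' x 14 -> '14G'
  i=14: run of 'F' x 3 -> '3F'
  i=17: run of 'G' x 2 -> '2G'
  i=19: run of 'F' x 1 -> '1F'

RLE = 14G3F2G1F


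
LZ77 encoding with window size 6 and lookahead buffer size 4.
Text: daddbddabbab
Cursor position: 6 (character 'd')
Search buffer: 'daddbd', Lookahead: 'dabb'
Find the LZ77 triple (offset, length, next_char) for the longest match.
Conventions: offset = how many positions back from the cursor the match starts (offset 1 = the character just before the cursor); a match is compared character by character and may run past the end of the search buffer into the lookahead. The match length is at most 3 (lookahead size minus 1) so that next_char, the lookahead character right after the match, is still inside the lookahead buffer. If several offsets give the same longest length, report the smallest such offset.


Try each offset into the search buffer:
  offset=1 (pos 5, char 'd'): match length 1
  offset=2 (pos 4, char 'b'): match length 0
  offset=3 (pos 3, char 'd'): match length 1
  offset=4 (pos 2, char 'd'): match length 1
  offset=5 (pos 1, char 'a'): match length 0
  offset=6 (pos 0, char 'd'): match length 2
Longest match has length 2 at offset 6.
next_char = character at position 6 + 2 = 8 -> 'b'

Best match: offset=6, length=2 (matching 'da' starting at position 0)
LZ77 triple: (6, 2, 'b')


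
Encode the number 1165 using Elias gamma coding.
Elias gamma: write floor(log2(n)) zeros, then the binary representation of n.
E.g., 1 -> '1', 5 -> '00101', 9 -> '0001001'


num_bits = floor(log2(1165)) + 1 = 11
leading_zeros = num_bits - 1 = 10
binary(1165) = 10010001101

Elias gamma(1165) = '0000000000' + '10010001101' = 000000000010010001101 (21 bits)


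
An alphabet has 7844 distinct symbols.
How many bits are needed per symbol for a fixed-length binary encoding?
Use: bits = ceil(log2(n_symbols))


log2(7844) = 12.9374
Bracket: 2^12 = 4096 < 7844 <= 2^13 = 8192
So ceil(log2(7844)) = 13

bits = ceil(log2(7844)) = ceil(12.9374) = 13 bits


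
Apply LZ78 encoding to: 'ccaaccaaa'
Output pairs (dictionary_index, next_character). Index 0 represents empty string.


LZ78 encoding steps:
Dictionary: {0: ''}
Step 1: w='' (idx 0), next='c' -> output (0, 'c'), add 'c' as idx 1
Step 2: w='c' (idx 1), next='a' -> output (1, 'a'), add 'ca' as idx 2
Step 3: w='' (idx 0), next='a' -> output (0, 'a'), add 'a' as idx 3
Step 4: w='c' (idx 1), next='c' -> output (1, 'c'), add 'cc' as idx 4
Step 5: w='a' (idx 3), next='a' -> output (3, 'a'), add 'aa' as idx 5
Step 6: w='a' (idx 3), end of input -> output (3, '')


Encoded: [(0, 'c'), (1, 'a'), (0, 'a'), (1, 'c'), (3, 'a'), (3, '')]


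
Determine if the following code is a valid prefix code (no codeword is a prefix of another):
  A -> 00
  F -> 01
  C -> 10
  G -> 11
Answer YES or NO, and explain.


Checking each pair (does one codeword prefix another?):
  A='00' vs F='01': no prefix
  A='00' vs C='10': no prefix
  A='00' vs G='11': no prefix
  F='01' vs A='00': no prefix
  F='01' vs C='10': no prefix
  F='01' vs G='11': no prefix
  C='10' vs A='00': no prefix
  C='10' vs F='01': no prefix
  C='10' vs G='11': no prefix
  G='11' vs A='00': no prefix
  G='11' vs F='01': no prefix
  G='11' vs C='10': no prefix
No violation found over all pairs.

YES -- this is a valid prefix code. No codeword is a prefix of any other codeword.


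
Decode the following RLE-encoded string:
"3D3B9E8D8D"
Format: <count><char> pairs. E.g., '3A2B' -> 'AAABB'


Expanding each <count><char> pair:
  3D -> 'DDD'
  3B -> 'BBB'
  9E -> 'EEEEEEEEE'
  8D -> 'DDDDDDDD'
  8D -> 'DDDDDDDD'

Decoded = DDDBBBEEEEEEEEEDDDDDDDDDDDDDDDD


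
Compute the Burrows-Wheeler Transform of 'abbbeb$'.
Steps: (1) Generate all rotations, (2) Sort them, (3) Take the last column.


Rotations (sorted):
  0: $abbbeb -> last char: b
  1: abbbeb$ -> last char: $
  2: b$abbbe -> last char: e
  3: bbbeb$a -> last char: a
  4: bbeb$ab -> last char: b
  5: beb$abb -> last char: b
  6: eb$abbb -> last char: b


BWT = b$eabbb


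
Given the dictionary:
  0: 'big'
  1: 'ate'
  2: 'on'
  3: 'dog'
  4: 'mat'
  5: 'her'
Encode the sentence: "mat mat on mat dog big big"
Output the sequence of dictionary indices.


Look up each word in the dictionary:
  'mat' -> 4
  'mat' -> 4
  'on' -> 2
  'mat' -> 4
  'dog' -> 3
  'big' -> 0
  'big' -> 0

Encoded: [4, 4, 2, 4, 3, 0, 0]


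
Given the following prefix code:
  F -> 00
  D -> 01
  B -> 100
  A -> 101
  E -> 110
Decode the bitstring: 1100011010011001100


Decoding step by step:
Bits 110 -> E
Bits 00 -> F
Bits 110 -> E
Bits 100 -> B
Bits 110 -> E
Bits 01 -> D
Bits 100 -> B


Decoded message: EFEBEDB


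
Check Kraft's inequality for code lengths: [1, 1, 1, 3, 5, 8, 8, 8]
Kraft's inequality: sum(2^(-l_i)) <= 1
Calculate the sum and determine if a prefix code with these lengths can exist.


Sum = 2^(-1) + 2^(-1) + 2^(-1) + 2^(-3) + 2^(-5) + 2^(-8) + 2^(-8) + 2^(-8)
    = 0.5 + 0.5 + 0.5 + 0.125 + 0.03125 + 0.00390625 + 0.00390625 + 0.00390625
    = 427/256 = 1.66796875
Since 1.66796875 > 1, Kraft's inequality is NOT satisfied.
A prefix code with these lengths CANNOT exist.

Kraft sum = 1.66796875. Not satisfied.


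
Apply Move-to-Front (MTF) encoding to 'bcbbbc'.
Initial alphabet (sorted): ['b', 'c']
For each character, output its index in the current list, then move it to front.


MTF encoding:
'b': index 0 in ['b', 'c'] -> ['b', 'c']
'c': index 1 in ['b', 'c'] -> ['c', 'b']
'b': index 1 in ['c', 'b'] -> ['b', 'c']
'b': index 0 in ['b', 'c'] -> ['b', 'c']
'b': index 0 in ['b', 'c'] -> ['b', 'c']
'c': index 1 in ['b', 'c'] -> ['c', 'b']


Output: [0, 1, 1, 0, 0, 1]


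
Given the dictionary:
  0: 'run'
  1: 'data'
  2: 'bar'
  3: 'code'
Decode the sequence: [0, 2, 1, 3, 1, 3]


Look up each index in the dictionary:
  0 -> 'run'
  2 -> 'bar'
  1 -> 'data'
  3 -> 'code'
  1 -> 'data'
  3 -> 'code'

Decoded: "run bar data code data code"


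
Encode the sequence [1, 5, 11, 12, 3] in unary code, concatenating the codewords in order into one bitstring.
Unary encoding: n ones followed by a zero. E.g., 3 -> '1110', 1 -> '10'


Encode each number as n ones followed by a terminating 0:
  1 -> 10 (2 bits)
  5 -> 111110 (6 bits)
  11 -> 111111111110 (12 bits)
  12 -> 1111111111110 (13 bits)
  3 -> 1110 (4 bits)
Total length = 2 + 6 + 12 + 13 + 4 = 37 bits.

Unary([1, 5, 11, 12, 3]) = 1011111011111111111011111111111101110 (37 bits)


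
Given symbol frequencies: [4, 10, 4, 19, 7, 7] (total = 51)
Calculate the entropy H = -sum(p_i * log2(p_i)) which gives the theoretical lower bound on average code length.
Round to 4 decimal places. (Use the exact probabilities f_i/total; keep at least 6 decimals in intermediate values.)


Per-symbol terms -p_i * log2(p_i) with p_i = f_i/51:
  p = 4/51 = 0.078431: log2(p) = -3.672425, -p*log2(p) = 0.288033
  p = 10/51 = 0.196078: log2(p) = -2.350497, -p*log2(p) = 0.460882
  p = 4/51 = 0.078431: log2(p) = -3.672425, -p*log2(p) = 0.288033
  p = 19/51 = 0.372549: log2(p) = -1.424498, -p*log2(p) = 0.530695
  p = 7/51 = 0.137255: log2(p) = -2.865070, -p*log2(p) = 0.393245
  p = 7/51 = 0.137255: log2(p) = -2.865070, -p*log2(p) = 0.393245
H = 0.288033 + 0.460882 + 0.288033 + 0.530695 + 0.393245 + 0.393245 = 2.354133

H = 2.3541 bits/symbol


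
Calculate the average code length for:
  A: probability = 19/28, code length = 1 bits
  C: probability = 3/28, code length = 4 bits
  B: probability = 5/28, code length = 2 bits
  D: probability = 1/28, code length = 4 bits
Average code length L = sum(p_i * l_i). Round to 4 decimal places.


Weighted contributions p_i * l_i:
  A: (19/28) * 1 = 19/28
  C: (3/28) * 4 = 12/28
  B: (5/28) * 2 = 10/28
  D: (1/28) * 4 = 4/28
Sum = (19 + 12 + 10 + 4)/28 = 45/28

L = 45/28 = 1.6071 bits/symbol


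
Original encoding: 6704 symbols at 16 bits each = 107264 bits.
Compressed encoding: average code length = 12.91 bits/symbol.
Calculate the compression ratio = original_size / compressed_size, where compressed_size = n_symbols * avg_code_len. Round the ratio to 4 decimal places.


original_size = n_symbols * orig_bits = 6704 * 16 = 107264 bits
compressed_size = n_symbols * avg_code_len = 6704 * 12.91 = 86548.64 bits
ratio = original_size / compressed_size = 107264 / 86548.64 = 1.2393

Compression ratio = 1.2393


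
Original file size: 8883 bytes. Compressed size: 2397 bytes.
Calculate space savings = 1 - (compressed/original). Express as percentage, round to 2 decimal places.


ratio = compressed/original = 2397/8883 = 0.269841
savings = 1 - ratio = 1 - 0.269841 = 0.730159
as a percentage: 0.730159 * 100 = 73.02%

Space savings = 1 - 2397/8883 = 73.02%


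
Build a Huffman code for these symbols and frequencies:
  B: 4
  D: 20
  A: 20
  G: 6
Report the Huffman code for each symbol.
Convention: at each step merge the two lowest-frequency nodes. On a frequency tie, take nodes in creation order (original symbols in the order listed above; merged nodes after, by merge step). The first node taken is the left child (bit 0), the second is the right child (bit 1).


Huffman tree construction:
Step 1: Merge B(4) + G(6) = 10
Step 2: Merge (B+G)(10) + D(20) = 30
Step 3: Merge A(20) + ((B+G)+D)(30) = 50
Read each symbol's code off the tree from the root (left child = 0, right child = 1).

Codes:
  B: 100 (length 3)
  D: 11 (length 2)
  A: 0 (length 1)
  G: 101 (length 3)
Average code length: 90/50 = 1.8000 bits/symbol


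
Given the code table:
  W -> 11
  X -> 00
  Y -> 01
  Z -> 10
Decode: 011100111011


Decoding:
01 -> Y
11 -> W
00 -> X
11 -> W
10 -> Z
11 -> W


Result: YWXWZW


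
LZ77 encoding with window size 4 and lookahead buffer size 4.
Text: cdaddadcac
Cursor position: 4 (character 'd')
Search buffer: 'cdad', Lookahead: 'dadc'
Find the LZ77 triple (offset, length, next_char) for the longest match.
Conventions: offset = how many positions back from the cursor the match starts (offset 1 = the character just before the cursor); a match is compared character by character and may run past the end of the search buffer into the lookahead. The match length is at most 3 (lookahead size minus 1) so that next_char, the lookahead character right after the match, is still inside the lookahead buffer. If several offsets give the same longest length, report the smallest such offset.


Try each offset into the search buffer:
  offset=1 (pos 3, char 'd'): match length 1
  offset=2 (pos 2, char 'a'): match length 0
  offset=3 (pos 1, char 'd'): match length 3
  offset=4 (pos 0, char 'c'): match length 0
Longest match has length 3 at offset 3.
next_char = character at position 4 + 3 = 7 -> 'c'

Best match: offset=3, length=3 (matching 'dad' starting at position 1)
LZ77 triple: (3, 3, 'c')


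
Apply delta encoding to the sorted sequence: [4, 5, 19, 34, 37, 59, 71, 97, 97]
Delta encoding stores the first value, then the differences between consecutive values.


First value: 4
Deltas:
  5 - 4 = 1
  19 - 5 = 14
  34 - 19 = 15
  37 - 34 = 3
  59 - 37 = 22
  71 - 59 = 12
  97 - 71 = 26
  97 - 97 = 0


Delta encoded: [4, 1, 14, 15, 3, 22, 12, 26, 0]


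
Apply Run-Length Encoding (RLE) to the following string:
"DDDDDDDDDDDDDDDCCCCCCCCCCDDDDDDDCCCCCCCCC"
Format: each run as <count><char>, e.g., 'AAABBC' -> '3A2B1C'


Scanning runs left to right:
  i=0: run of 'D' x 15 -> '15D'
  i=15: run of 'C' x 10 -> '10C'
  i=25: run of 'D' x 7 -> '7D'
  i=32: run of 'C' x 9 -> '9C'

RLE = 15D10C7D9C
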